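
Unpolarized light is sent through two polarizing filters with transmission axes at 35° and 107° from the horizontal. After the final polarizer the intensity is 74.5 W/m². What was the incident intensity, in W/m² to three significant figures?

Unpolarized light through the first polarizer → I₁ = ½ I₀, now polarized at 35°.
I₂ = I₁ cos²(107° − 35°) = 0.5 I₀ · cos²(72°) = 0.04775 I₀.
So 74.5 W/m² = 0.04775 I₀, giving I₀ = 74.5/0.04775 = 1560 W/m².

I₀ ≈ 1560 W/m²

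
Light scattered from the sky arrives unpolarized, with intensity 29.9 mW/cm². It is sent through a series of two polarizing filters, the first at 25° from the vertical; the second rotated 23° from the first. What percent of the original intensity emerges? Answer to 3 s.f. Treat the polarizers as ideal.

≈ 42.4%

Unpolarized light through the first polarizer → I₁ = 29.9 mW/cm²/2 = 14.95 mW/cm², polarized at 25°.
I₂ = I₁ · cos²(23°) = 14.95 · 0.8473 = 12.67 mW/cm².
That is 42.37% of the incident intensity.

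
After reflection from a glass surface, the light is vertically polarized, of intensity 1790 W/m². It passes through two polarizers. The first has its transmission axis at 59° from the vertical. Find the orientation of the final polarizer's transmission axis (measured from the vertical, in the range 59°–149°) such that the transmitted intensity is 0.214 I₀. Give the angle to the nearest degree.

θ ≈ 85°

I₁ = I₀ cos²(59° − 0°) = I₀ cos²(59°) = 0.2653 I₀.
Need I₂/I₀ = 0.214, so cos²(θ − 59°) = 0.214 / 0.2653 = 0.8067.
θ − 59° = arccos(√0.8067) = 26.1°, giving θ ≈ 59 + 26.1 = 85.1°.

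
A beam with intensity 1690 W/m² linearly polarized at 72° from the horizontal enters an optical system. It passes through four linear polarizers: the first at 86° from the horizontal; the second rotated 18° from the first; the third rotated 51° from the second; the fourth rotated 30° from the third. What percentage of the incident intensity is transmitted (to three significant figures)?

≈ 25.3%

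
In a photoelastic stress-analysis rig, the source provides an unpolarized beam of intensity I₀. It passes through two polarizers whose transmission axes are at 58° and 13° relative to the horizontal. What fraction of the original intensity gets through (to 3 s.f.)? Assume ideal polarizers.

≈ 0.250 I₀

Unpolarized light through the first polarizer → I₁ = ½ I₀, now polarized at 58°.
I₂ = I₁ cos²(13° − 58°) = 0.5 I₀ · cos²(45°) = 0.25 I₀.
Transmitted fraction = 0.25.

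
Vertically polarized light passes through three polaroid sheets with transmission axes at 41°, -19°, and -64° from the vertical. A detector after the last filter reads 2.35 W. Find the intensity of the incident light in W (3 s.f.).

I₁ = I₀ cos²(41° − 0°) = I₀ cos²(41°) = 0.5696 I₀.
I₂ = I₁ cos²(-19° − 41°) = 0.5696 I₀ · cos²(60°) = 0.1424 I₀.
I₃ = I₂ cos²(-64° + 19°) = 0.1424 I₀ · cos²(45°) = 0.0712 I₀.
So 2.35 W = 0.0712 I₀, giving I₀ = 2.35/0.0712 = 33.01 W.

I₀ ≈ 33.0 W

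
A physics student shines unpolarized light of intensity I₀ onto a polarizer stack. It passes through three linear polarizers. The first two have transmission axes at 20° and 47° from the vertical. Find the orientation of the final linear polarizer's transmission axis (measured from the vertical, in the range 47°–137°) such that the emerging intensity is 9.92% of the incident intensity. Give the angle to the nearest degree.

θ ≈ 107°

Unpolarized light through the first polarizer → I₁ = ½ I₀, now polarized at 20°.
I₂ = I₁ cos²(47° − 20°) = 0.5 I₀ · cos²(27°) = 0.3969 I₀.
Need I₃/I₀ = 0.0992, so cos²(θ − 47°) = 0.0992 / 0.3969 = 0.2499.
θ − 47° = arccos(√0.2499) = 60.0°, giving θ ≈ 47 + 60.0 = 107.0°.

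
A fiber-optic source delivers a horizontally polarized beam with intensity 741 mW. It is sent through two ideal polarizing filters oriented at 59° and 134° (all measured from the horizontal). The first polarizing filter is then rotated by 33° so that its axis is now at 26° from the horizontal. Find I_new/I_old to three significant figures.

I_new/I_old ≈ 4.34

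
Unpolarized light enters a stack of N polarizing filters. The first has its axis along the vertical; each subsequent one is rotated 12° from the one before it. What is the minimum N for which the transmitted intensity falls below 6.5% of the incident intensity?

First polarizer halves the unpolarized light: factor 1/2.
Each further stage multiplies by cos²(12°) = 0.9568.
After N polarizers: T = 0.5·0.9568^(N−1). Require T < 0.065 ⇒ N−1 > ln(0.065/0.5)/ln(0.9568) = 46.17, so N−1 ≥ 47 and N = 48.
Check: N=48 gives T = 0.06266 < 0.065; N=47 gives T = 0.06549.

N = 48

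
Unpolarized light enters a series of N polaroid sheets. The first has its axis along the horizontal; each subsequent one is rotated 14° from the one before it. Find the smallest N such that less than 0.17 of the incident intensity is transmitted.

N = 19

First polarizer halves the unpolarized light: factor 1/2.
Each further stage multiplies by cos²(14°) = 0.9415.
After N polarizers: T = 0.5·0.9415^(N−1). Require T < 0.17 ⇒ N−1 > ln(0.17/0.5)/ln(0.9415) = 17.89, so N−1 ≥ 18 and N = 19.
Check: N=19 gives T = 0.1689 < 0.17; N=18 gives T = 0.1794.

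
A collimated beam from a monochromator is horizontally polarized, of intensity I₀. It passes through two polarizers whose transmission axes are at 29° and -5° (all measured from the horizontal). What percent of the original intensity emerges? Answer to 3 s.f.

≈ 52.6%

I₁ = I₀ cos²(29° − 0°) = I₀ cos²(29°) = 0.765 I₀.
I₂ = I₁ cos²(-5° − 29°) = 0.765 I₀ · cos²(34°) = 0.5258 I₀.
That is 52.58% of the incident intensity.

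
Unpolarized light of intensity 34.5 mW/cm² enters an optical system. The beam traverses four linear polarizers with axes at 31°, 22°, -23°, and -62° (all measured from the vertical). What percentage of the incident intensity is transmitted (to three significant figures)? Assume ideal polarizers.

Unpolarized light through the first polarizer → I₁ = 34.5 mW/cm²/2 = 17.25 mW/cm², polarized at 31°.
I₂ = I₁ · cos²(9°) = 17.25 · 0.9755 = 16.83 mW/cm².
I₃ = I₂ · cos²(45°) = 16.83 · 0.5 = 8.414 mW/cm².
I₄ = I₃ · cos²(39°) = 8.414 · 0.604 = 5.082 mW/cm².
That is 14.73% of the incident intensity.

≈ 14.7%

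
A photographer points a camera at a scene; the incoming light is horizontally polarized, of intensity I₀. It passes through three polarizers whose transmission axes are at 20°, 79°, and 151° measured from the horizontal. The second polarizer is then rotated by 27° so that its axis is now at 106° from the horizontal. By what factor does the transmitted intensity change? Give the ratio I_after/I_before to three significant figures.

Before rotation:
I₁ = I₀ cos²(20° − 0°) = I₀ cos²(20°) = 0.883 I₀.
I₂ = I₁ cos²(79° − 20°) = 0.883 I₀ · cos²(59°) = 0.2342 I₀.
I₃ = I₂ cos²(151° − 79°) = 0.2342 I₀ · cos²(72°) = 0.02237 I₀.
After rotation:
I₁ = I₀ cos²(20° − 0°) = I₀ cos²(20°) = 0.883 I₀.
I₂ = I₁ cos²(106° − 20°) = 0.883 I₀ · cos²(86°) = 0.004297 I₀.
I₃ = I₂ cos²(151° − 106°) = 0.004297 I₀ · cos²(45°) = 0.002148 I₀.
Ratio = 0.002148 / 0.02237 = 0.09605.

I_new/I_old ≈ 0.0960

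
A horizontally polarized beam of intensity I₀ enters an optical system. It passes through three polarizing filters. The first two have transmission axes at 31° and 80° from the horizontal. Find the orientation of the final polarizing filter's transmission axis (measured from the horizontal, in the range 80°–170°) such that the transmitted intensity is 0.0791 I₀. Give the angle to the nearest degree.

By Malus's law, I₁ = I₀ cos²(31° − 0°) = I₀ cos²(31°) = 0.7347 I₀.
I₂ = I₁ cos²(80° − 31°) = 0.7347 I₀ · cos²(49°) = 0.3162 I₀.
Need I₃/I₀ = 0.0791, so cos²(θ − 80°) = 0.0791 / 0.3162 = 0.2501.
θ − 80° = arccos(√0.2501) = 60.0°, giving θ ≈ 80 + 60.0 = 140.0°.

θ ≈ 140°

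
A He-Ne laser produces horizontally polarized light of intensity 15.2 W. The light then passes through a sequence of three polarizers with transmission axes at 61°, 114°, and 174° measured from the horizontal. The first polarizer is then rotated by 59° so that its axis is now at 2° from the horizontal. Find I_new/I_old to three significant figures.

Before rotation:
By Malus's law, I₁ = I₀ cos²(61° − 0°) = I₀ cos²(61°) = 0.235 I₀.
I₂ = I₁ cos²(114° − 61°) = 0.235 I₀ · cos²(53°) = 0.08513 I₀.
I₃ = I₂ cos²(174° − 114°) = 0.08513 I₀ · cos²(60°) = 0.02128 I₀.
After rotation:
I₁ = I₀ cos²(2° − 0°) = I₀ cos²(2°) = 0.9988 I₀.
Angle between axes 1 and 2: 68°. I₂ = 0.9988 I₀ · cos²(68°) = 0.1402 I₀.
I₃ = I₂ cos²(174° − 114°) = 0.1402 I₀ · cos²(60°) = 0.03504 I₀.
Ratio = 0.03504 / 0.02128 = 1.646.

I_new/I_old ≈ 1.65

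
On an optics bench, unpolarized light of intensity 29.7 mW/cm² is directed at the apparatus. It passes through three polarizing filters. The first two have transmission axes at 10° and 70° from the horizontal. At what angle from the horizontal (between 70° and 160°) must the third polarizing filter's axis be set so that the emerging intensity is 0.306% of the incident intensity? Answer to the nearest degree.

θ ≈ 151°

Unpolarized light through the first polarizer → I₁ = ½ I₀, now polarized at 10°.
I₂ = I₁ cos²(70° − 10°) = 0.5 I₀ · cos²(60°) = 0.125 I₀.
Need I₃/I₀ = 0.00306, so cos²(θ − 70°) = 0.00306 / 0.125 = 0.02448.
θ − 70° = arccos(√0.02448) = 81.0°, giving θ ≈ 70 + 81.0 = 151.0°.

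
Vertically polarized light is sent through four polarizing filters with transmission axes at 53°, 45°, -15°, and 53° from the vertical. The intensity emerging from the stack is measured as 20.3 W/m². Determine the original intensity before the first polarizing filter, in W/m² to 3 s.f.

I₀ ≈ 1630 W/m²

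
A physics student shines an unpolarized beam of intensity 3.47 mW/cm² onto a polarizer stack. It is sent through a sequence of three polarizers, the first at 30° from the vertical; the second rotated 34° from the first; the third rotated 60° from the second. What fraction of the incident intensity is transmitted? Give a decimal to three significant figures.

Unpolarized light through the first polarizer → I₁ = 3.47 mW/cm²/2 = 1.735 mW/cm², polarized at 30°.
I₂ = I₁ · cos²(34°) = 1.735 · 0.6873 = 1.192 mW/cm².
I₃ = I₂ · cos²(60°) = 1.192 · 0.25 = 0.2981 mW/cm².
Transmitted fraction = 0.08591.

I/I₀ ≈ 0.0859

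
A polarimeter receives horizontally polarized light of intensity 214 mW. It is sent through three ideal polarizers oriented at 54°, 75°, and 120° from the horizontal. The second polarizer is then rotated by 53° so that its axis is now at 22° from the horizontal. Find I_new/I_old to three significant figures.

I_new/I_old ≈ 0.0320

Before rotation:
By Malus's law, I₁ = I₀ cos²(54° − 0°) = I₀ cos²(54°) = 0.3455 I₀.
I₂ = I₁ cos²(75° − 54°) = 0.3455 I₀ · cos²(21°) = 0.3011 I₀.
I₃ = I₂ cos²(120° − 75°) = 0.3011 I₀ · cos²(45°) = 0.1506 I₀.
After rotation:
I₁ = I₀ cos²(54° − 0°) = I₀ cos²(54°) = 0.3455 I₀.
I₂ = I₁ cos²(22° − 54°) = 0.3455 I₀ · cos²(32°) = 0.2485 I₀.
Angle between axes 2 and 3: 82°. I₃ = 0.2485 I₀ · cos²(82°) = 0.004813 I₀.
Ratio = 0.004813 / 0.1506 = 0.03197.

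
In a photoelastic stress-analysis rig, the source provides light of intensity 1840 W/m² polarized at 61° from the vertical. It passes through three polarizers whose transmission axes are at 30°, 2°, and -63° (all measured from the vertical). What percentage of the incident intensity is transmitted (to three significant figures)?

I₁ = 1840 W/m² · cos²(31°) = 1352 W/m².
I₂ = I₁ · cos²(28°) = 1352 · 0.7796 = 1054 W/m².
I₃ = I₂ · cos²(65°) = 1054 · 0.1786 = 188.2 W/m².
That is 10.23% of the incident intensity.

≈ 10.2%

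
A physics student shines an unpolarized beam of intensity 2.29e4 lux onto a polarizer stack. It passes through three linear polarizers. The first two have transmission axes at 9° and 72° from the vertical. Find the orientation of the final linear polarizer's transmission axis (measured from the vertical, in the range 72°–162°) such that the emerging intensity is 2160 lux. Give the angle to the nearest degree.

Unpolarized light through the first polarizer → I₁ = ½ I₀, now polarized at 9°.
I₂ = I₁ cos²(72° − 9°) = 0.5 I₀ · cos²(63°) = 0.1031 I₀.
Target fraction: 2160 / 2.29e4 lux = 0.09432 of I₀.
Need I₃/I₀ = 0.09432, so cos²(θ − 72°) = 0.09432 / 0.1031 = 0.9153.
θ − 72° = arccos(√0.9153) = 16.9°, giving θ ≈ 72 + 16.9 = 88.9°.

θ ≈ 89°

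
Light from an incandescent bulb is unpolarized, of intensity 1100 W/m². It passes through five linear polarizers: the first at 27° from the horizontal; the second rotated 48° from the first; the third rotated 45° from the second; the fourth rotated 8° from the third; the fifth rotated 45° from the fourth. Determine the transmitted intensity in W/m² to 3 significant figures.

I ≈ 60.4 W/m²

Unpolarized light through the first polarizer → I₁ = 1100 W/m²/2 = 550 W/m², polarized at 27°.
I₂ = I₁ · cos²(48°) = 550 · 0.4477 = 246.3 W/m².
I₃ = I₂ · cos²(45°) = 246.3 · 0.5 = 123.1 W/m².
I₄ = I₃ · cos²(8°) = 123.1 · 0.9806 = 120.7 W/m².
I₅ = I₄ · cos²(45°) = 120.7 · 0.5 = 60.37 W/m².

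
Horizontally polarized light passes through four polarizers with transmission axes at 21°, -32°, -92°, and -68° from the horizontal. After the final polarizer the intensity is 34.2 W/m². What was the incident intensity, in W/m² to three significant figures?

I₁ = I₀ cos²(21° − 0°) = I₀ cos²(21°) = 0.8716 I₀.
I₂ = I₁ cos²(-32° − 21°) = 0.8716 I₀ · cos²(53°) = 0.3157 I₀.
I₃ = I₂ cos²(-92° + 32°) = 0.3157 I₀ · cos²(60°) = 0.07892 I₀.
I₄ = I₃ cos²(-68° + 92°) = 0.07892 I₀ · cos²(24°) = 0.06586 I₀.
So 34.2 W/m² = 0.06586 I₀, giving I₀ = 34.2/0.06586 = 519.3 W/m².

I₀ ≈ 519 W/m²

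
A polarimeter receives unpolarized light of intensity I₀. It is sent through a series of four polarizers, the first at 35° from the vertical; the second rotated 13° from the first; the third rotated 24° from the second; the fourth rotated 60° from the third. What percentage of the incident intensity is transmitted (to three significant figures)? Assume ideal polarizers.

Unpolarized light through the first polarizer → I₁ = ½ I₀, now polarized at 35°.
I₂ = I₁ cos²(13°) = 0.5 · 0.9494 I₀ = 0.4747 I₀.
I₃ = I₂ cos²(24°) = 0.4747 · 0.8346 I₀ = 0.3962 I₀.
I₄ = I₃ cos²(60°) = 0.3962 · 0.25 I₀ = 0.09904 I₀.
That is 9.904% of the incident intensity.

≈ 9.90%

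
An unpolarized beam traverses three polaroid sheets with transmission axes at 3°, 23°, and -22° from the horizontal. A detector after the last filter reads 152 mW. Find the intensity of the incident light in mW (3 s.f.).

I₀ ≈ 689 mW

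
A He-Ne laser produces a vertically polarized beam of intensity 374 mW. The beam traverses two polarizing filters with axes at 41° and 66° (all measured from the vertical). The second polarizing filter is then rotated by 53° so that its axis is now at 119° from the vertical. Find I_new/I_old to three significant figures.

I_new/I_old ≈ 0.0526

Before rotation:
I₁ = I₀ cos²(41° − 0°) = I₀ cos²(41°) = 0.5696 I₀.
I₂ = I₁ cos²(66° − 41°) = 0.5696 I₀ · cos²(25°) = 0.4679 I₀.
After rotation:
I₁ = I₀ cos²(41° − 0°) = I₀ cos²(41°) = 0.5696 I₀.
I₂ = I₁ cos²(119° − 41°) = 0.5696 I₀ · cos²(78°) = 0.02462 I₀.
Ratio = 0.02462 / 0.4679 = 0.05263.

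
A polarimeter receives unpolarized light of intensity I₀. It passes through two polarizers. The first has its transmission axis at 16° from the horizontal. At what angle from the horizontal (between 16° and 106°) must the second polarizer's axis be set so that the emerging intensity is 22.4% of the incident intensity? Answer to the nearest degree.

θ ≈ 64°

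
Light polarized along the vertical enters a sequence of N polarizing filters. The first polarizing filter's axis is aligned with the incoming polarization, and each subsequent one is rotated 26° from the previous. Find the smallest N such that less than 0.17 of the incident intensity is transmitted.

N = 10

First polarizer is aligned with the polarization: full transmission.
Each further stage multiplies by cos²(26°) = 0.8078.
After N polarizers: T = 0.8078^(N−1). Require T < 0.17 ⇒ N−1 > ln(0.17)/ln(0.8078) = 8.30, so N−1 ≥ 9 and N = 10.
Check: N=10 gives T = 0.1465 < 0.17; N=9 gives T = 0.1814.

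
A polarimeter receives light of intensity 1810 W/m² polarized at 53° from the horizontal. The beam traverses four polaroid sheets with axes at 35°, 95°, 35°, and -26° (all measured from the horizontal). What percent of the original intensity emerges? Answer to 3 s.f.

I₁ = 1810 W/m² · cos²(18°) = 1637 W/m².
I₂ = I₁ · cos²(60°) = 1637 · 0.25 = 409.3 W/m².
I₃ = I₂ · cos²(60°) = 409.3 · 0.25 = 102.3 W/m².
I₄ = I₃ · cos²(61°) = 102.3 · 0.235 = 24.05 W/m².
That is 1.329% of the incident intensity.

≈ 1.33%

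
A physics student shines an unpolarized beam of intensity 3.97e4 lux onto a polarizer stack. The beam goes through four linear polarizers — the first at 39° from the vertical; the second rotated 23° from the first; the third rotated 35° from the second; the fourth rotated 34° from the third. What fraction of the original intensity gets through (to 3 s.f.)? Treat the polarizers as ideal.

Unpolarized light through the first polarizer → I₁ = 3.97e4 lux/2 = 1.985e+04 lux, polarized at 39°.
I₂ = I₁ · cos²(23°) = 1.985e+04 · 0.8473 = 1.682e+04 lux.
I₃ = I₂ · cos²(35°) = 1.682e+04 · 0.671 = 1.129e+04 lux.
I₄ = I₃ · cos²(34°) = 1.129e+04 · 0.6873 = 7757 lux.
Transmitted fraction = 0.1954.

I/I₀ ≈ 0.195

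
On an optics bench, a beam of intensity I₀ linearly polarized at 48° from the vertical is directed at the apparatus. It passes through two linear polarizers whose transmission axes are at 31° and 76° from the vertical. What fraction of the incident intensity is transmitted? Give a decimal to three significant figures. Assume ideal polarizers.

≈ 0.457 I₀

I₁ = I₀ cos²(31° − 48°) = I₀ cos²(17°) = 0.9145 I₀.
I₂ = I₁ cos²(76° − 31°) = 0.9145 I₀ · cos²(45°) = 0.4573 I₀.
Transmitted fraction = 0.4573.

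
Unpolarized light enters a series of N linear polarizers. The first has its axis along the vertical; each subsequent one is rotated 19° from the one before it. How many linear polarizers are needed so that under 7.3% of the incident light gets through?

N = 19

First polarizer halves the unpolarized light: factor 1/2.
Each further stage multiplies by cos²(19°) = 0.894.
After N polarizers: T = 0.5·0.894^(N−1). Require T < 0.073 ⇒ N−1 > ln(0.073/0.5)/ln(0.894) = 17.17, so N−1 ≥ 18 and N = 19.
Check: N=19 gives T = 0.06654 < 0.073; N=18 gives T = 0.07443.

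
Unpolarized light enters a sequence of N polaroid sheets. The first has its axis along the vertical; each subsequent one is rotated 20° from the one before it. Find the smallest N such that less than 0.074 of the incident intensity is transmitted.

First polarizer halves the unpolarized light: factor 1/2.
Each further stage multiplies by cos²(20°) = 0.883.
After N polarizers: T = 0.5·0.883^(N−1). Require T < 0.074 ⇒ N−1 > ln(0.074/0.5)/ln(0.883) = 15.36, so N−1 ≥ 16 and N = 17.
Check: N=17 gives T = 0.06832 < 0.074; N=16 gives T = 0.07736.

N = 17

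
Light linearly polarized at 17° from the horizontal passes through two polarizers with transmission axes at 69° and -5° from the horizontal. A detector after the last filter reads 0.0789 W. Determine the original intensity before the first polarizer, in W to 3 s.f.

I₀ ≈ 2.74 W

I₁ = I₀ cos²(69° − 17°) = I₀ cos²(52°) = 0.379 I₀.
I₂ = I₁ cos²(-5° − 69°) = 0.379 I₀ · cos²(74°) = 0.0288 I₀.
So 0.0789 W = 0.0288 I₀, giving I₀ = 0.0789/0.0288 = 2.74 W.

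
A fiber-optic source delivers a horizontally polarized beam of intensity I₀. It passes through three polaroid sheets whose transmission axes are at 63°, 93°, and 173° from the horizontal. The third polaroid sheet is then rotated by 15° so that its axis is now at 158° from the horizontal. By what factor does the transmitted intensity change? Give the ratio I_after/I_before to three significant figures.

I_new/I_old ≈ 5.92

Before rotation:
I₁ = I₀ cos²(63° − 0°) = I₀ cos²(63°) = 0.2061 I₀.
I₂ = I₁ cos²(93° − 63°) = 0.2061 I₀ · cos²(30°) = 0.1546 I₀.
I₃ = I₂ cos²(173° − 93°) = 0.1546 I₀ · cos²(80°) = 0.004661 I₀.
After rotation:
I₁ = I₀ cos²(63° − 0°) = I₀ cos²(63°) = 0.2061 I₀.
I₂ = I₁ cos²(93° − 63°) = 0.2061 I₀ · cos²(30°) = 0.1546 I₀.
I₃ = I₂ cos²(158° − 93°) = 0.1546 I₀ · cos²(65°) = 0.02761 I₀.
Ratio = 0.02761 / 0.004661 = 5.923.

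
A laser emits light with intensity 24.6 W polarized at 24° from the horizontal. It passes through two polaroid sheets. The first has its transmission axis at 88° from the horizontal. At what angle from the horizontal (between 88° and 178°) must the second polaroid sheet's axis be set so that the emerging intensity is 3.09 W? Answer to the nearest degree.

I₁ = I₀ cos²(88° − 24°) = I₀ cos²(64°) = 0.1922 I₀.
Target fraction: 3.09 / 24.6 W = 0.1256 of I₀.
Need I₂/I₀ = 0.1256, so cos²(θ − 88°) = 0.1256 / 0.1922 = 0.6536.
θ − 88° = arccos(√0.6536) = 36.1°, giving θ ≈ 88 + 36.1 = 124.1°.

θ ≈ 124°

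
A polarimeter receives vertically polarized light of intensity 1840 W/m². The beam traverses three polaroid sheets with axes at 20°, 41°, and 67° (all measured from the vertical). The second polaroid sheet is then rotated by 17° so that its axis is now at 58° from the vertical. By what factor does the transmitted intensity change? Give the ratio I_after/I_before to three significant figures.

I_new/I_old ≈ 0.860

Before rotation:
I₁ = I₀ cos²(20° − 0°) = I₀ cos²(20°) = 0.883 I₀.
I₂ = I₁ cos²(41° − 20°) = 0.883 I₀ · cos²(21°) = 0.7696 I₀.
I₃ = I₂ cos²(67° − 41°) = 0.7696 I₀ · cos²(26°) = 0.6217 I₀.
After rotation:
I₁ = I₀ cos²(20° − 0°) = I₀ cos²(20°) = 0.883 I₀.
I₂ = I₁ cos²(58° − 20°) = 0.883 I₀ · cos²(38°) = 0.5483 I₀.
I₃ = I₂ cos²(67° − 58°) = 0.5483 I₀ · cos²(9°) = 0.5349 I₀.
Ratio = 0.5349 / 0.6217 = 0.8604.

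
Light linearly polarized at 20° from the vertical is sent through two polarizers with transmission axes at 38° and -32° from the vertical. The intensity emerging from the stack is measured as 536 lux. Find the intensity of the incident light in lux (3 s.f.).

I₁ = I₀ cos²(38° − 20°) = I₀ cos²(18°) = 0.9045 I₀.
I₂ = I₁ cos²(-32° − 38°) = 0.9045 I₀ · cos²(70°) = 0.1058 I₀.
So 536 lux = 0.1058 I₀, giving I₀ = 536/0.1058 = 5066 lux.

I₀ ≈ 5070 lux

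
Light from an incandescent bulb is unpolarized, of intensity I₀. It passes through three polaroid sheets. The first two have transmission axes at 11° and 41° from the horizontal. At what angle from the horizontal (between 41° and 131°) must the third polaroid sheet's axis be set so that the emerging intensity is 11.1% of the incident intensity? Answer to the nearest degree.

θ ≈ 98°

Unpolarized light through the first polarizer → I₁ = ½ I₀, now polarized at 11°.
I₂ = I₁ cos²(41° − 11°) = 0.5 I₀ · cos²(30°) = 0.375 I₀.
Need I₃/I₀ = 0.111, so cos²(θ − 41°) = 0.111 / 0.375 = 0.296.
θ − 41° = arccos(√0.296) = 57.0°, giving θ ≈ 41 + 57.0 = 98.0°.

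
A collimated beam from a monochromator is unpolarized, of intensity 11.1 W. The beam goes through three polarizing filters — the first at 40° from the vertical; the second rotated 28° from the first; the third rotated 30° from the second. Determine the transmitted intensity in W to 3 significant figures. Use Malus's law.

Unpolarized light through the first polarizer → I₁ = 11.1 W/2 = 5.55 W, polarized at 40°.
I₂ = I₁ · cos²(28°) = 5.55 · 0.7796 = 4.327 W.
I₃ = I₂ · cos²(30°) = 4.327 · 0.75 = 3.245 W.

I ≈ 3.25 W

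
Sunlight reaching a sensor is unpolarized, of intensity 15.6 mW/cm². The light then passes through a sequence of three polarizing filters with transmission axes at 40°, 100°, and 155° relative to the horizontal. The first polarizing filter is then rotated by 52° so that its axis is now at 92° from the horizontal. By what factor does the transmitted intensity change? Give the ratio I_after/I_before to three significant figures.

I_new/I_old ≈ 3.92

Before rotation:
Unpolarized light through the first polarizer → I₁ = ½ I₀, now polarized at 40°.
I₂ = I₁ cos²(100° − 40°) = 0.5 I₀ · cos²(60°) = 0.125 I₀.
I₃ = I₂ cos²(155° − 100°) = 0.125 I₀ · cos²(55°) = 0.04112 I₀.
After rotation:
Unpolarized light through the first polarizer → I₁ = ½ I₀, now polarized at 92°.
I₂ = I₁ cos²(100° − 92°) = 0.5 I₀ · cos²(8°) = 0.4903 I₀.
I₃ = I₂ cos²(155° − 100°) = 0.4903 I₀ · cos²(55°) = 0.1613 I₀.
Ratio = 0.1613 / 0.04112 = 3.923.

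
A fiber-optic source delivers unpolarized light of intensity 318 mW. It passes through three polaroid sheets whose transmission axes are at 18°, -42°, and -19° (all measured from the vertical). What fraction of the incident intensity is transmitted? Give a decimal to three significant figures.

I/I₀ ≈ 0.106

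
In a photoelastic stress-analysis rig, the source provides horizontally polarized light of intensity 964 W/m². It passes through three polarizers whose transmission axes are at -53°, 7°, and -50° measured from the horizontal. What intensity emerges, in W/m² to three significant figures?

By Malus's law, I₁ = 964 W/m² · cos²(53°) = 349.1 W/m².
I₂ = I₁ · cos²(60°) = 349.1 · 0.25 = 87.29 W/m².
I₃ = I₂ · cos²(57°) = 87.29 · 0.2966 = 25.89 W/m².

I ≈ 25.9 W/m²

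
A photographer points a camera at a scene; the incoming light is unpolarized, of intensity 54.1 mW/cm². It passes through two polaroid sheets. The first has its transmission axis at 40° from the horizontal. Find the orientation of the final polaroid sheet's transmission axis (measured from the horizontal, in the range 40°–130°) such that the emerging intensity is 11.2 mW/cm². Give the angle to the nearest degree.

θ ≈ 90°

Unpolarized light through the first polarizer → I₁ = ½ I₀, now polarized at 40°.
Target fraction: 11.2 / 54.1 mW/cm² = 0.207 of I₀.
Need I₂/I₀ = 0.207, so cos²(θ − 40°) = 0.207 / 0.5 = 0.414.
θ − 40° = arccos(√0.414) = 49.9°, giving θ ≈ 40 + 49.9 = 89.9°.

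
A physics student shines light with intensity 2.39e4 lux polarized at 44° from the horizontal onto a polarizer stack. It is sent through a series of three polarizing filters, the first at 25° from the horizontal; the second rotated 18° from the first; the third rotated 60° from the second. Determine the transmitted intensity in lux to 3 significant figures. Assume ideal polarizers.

I ≈ 4830 lux

I₁ = 2.39e4 lux · cos²(19°) = 2.137e+04 lux.
I₂ = I₁ · cos²(18°) = 2.137e+04 · 0.9045 = 1.933e+04 lux.
I₃ = I₂ · cos²(60°) = 1.933e+04 · 0.25 = 4832 lux.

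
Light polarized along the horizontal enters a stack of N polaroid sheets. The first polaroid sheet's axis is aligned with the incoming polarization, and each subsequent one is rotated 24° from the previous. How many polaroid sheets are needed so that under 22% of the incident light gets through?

First polarizer is aligned with the polarization: full transmission.
Each further stage multiplies by cos²(24°) = 0.8346.
After N polarizers: T = 0.8346^(N−1). Require T < 0.22 ⇒ N−1 > ln(0.22)/ln(0.8346) = 8.37, so N−1 ≥ 9 and N = 10.
Check: N=10 gives T = 0.1964 < 0.22; N=9 gives T = 0.2353.

N = 10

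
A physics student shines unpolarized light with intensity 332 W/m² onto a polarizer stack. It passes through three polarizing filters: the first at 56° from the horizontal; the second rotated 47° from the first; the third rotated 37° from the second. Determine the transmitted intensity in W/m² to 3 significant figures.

I ≈ 49.2 W/m²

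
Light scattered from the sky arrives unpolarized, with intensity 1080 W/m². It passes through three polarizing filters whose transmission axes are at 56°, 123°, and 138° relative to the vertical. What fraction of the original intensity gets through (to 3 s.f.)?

Unpolarized light through the first polarizer → I₁ = 1080 W/m²/2 = 540 W/m², polarized at 56°.
I₂ = I₁ · cos²(67°) = 540 · 0.1527 = 82.44 W/m².
I₃ = I₂ · cos²(15°) = 82.44 · 0.933 = 76.92 W/m².
Transmitted fraction = 0.07122.

I/I₀ ≈ 0.0712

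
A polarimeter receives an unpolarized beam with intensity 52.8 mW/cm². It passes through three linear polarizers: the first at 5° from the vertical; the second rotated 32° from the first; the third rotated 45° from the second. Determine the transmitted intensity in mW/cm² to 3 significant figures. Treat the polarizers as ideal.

Unpolarized light through the first polarizer → I₁ = 52.8 mW/cm²/2 = 26.4 mW/cm², polarized at 5°.
I₂ = I₁ · cos²(32°) = 26.4 · 0.7192 = 18.99 mW/cm².
I₃ = I₂ · cos²(45°) = 18.99 · 0.5 = 9.493 mW/cm².

I ≈ 9.49 mW/cm²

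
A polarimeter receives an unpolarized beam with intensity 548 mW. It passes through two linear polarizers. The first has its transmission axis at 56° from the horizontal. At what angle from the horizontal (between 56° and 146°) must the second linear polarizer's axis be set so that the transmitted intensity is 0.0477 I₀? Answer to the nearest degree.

θ ≈ 128°

Unpolarized light through the first polarizer → I₁ = ½ I₀, now polarized at 56°.
Need I₂/I₀ = 0.0477, so cos²(θ − 56°) = 0.0477 / 0.5 = 0.0954.
θ − 56° = arccos(√0.0954) = 72.0°, giving θ ≈ 56 + 72.0 = 128.0°.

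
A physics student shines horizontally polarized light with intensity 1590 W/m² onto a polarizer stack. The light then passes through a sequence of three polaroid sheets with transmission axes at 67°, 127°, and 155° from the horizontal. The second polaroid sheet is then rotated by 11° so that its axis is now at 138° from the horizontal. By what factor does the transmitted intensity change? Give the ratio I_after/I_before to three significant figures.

I_new/I_old ≈ 0.497

Before rotation:
I₁ = I₀ cos²(67° − 0°) = I₀ cos²(67°) = 0.1527 I₀.
I₂ = I₁ cos²(127° − 67°) = 0.1527 I₀ · cos²(60°) = 0.03817 I₀.
I₃ = I₂ cos²(155° − 127°) = 0.03817 I₀ · cos²(28°) = 0.02976 I₀.
After rotation:
I₁ = I₀ cos²(67° − 0°) = I₀ cos²(67°) = 0.1527 I₀.
I₂ = I₁ cos²(138° − 67°) = 0.1527 I₀ · cos²(71°) = 0.01618 I₀.
I₃ = I₂ cos²(155° − 138°) = 0.01618 I₀ · cos²(17°) = 0.0148 I₀.
Ratio = 0.0148 / 0.02976 = 0.4974.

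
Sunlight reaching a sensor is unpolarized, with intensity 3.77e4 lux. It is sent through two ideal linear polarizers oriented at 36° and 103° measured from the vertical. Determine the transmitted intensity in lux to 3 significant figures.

Unpolarized light through the first polarizer → I₁ = 3.77e4 lux/2 = 1.885e+04 lux, polarized at 36°.
I₂ = I₁ · cos²(67°) = 1.885e+04 · 0.1527 = 2878 lux.

I ≈ 2880 lux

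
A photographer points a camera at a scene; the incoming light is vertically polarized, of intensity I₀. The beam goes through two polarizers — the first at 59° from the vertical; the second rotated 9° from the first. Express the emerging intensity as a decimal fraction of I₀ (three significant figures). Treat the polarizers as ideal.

I₁ = I₀ cos²(59° − 0°) = I₀ cos²(59°) = 0.2653 I₀.
I₂ = I₁ cos²(9°) = 0.2653 · 0.9755 I₀ = 0.2588 I₀.
Transmitted fraction = 0.2588.

≈ 0.259 I₀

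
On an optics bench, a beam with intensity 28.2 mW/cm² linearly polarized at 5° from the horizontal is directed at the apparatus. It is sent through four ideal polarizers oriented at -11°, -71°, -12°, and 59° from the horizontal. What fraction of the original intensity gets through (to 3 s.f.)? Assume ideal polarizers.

I/I₀ ≈ 0.00650

By Malus's law, I₁ = 28.2 mW/cm² · cos²(16°) = 26.06 mW/cm².
I₂ = I₁ · cos²(60°) = 26.06 · 0.25 = 6.514 mW/cm².
I₃ = I₂ · cos²(59°) = 6.514 · 0.2653 = 1.728 mW/cm².
I₄ = I₃ · cos²(71°) = 1.728 · 0.106 = 0.1832 mW/cm².
Transmitted fraction = 0.006495.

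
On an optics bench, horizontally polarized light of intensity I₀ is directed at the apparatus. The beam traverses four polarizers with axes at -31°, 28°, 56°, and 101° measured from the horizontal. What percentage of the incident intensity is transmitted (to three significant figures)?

≈ 7.60%

I₁ = I₀ cos²(-31° − 0°) = I₀ cos²(31°) = 0.7347 I₀.
I₂ = I₁ cos²(28° + 31°) = 0.7347 I₀ · cos²(59°) = 0.1949 I₀.
I₃ = I₂ cos²(56° − 28°) = 0.1949 I₀ · cos²(28°) = 0.1519 I₀.
I₄ = I₃ cos²(101° − 56°) = 0.1519 I₀ · cos²(45°) = 0.07597 I₀.
That is 7.597% of the incident intensity.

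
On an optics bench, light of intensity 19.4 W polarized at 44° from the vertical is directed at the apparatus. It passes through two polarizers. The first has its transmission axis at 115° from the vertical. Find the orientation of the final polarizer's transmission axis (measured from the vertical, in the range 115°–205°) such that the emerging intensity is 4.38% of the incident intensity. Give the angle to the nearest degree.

By Malus's law, I₁ = I₀ cos²(115° − 44°) = I₀ cos²(71°) = 0.106 I₀.
Need I₂/I₀ = 0.0438, so cos²(θ − 115°) = 0.0438 / 0.106 = 0.4132.
θ − 115° = arccos(√0.4132) = 50.0°, giving θ ≈ 115 + 50.0 = 165.0°.

θ ≈ 165°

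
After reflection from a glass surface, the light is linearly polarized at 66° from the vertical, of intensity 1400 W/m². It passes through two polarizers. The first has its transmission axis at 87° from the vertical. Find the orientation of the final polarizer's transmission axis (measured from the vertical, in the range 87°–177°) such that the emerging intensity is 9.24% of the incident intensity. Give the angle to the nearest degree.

θ ≈ 158°

I₁ = I₀ cos²(87° − 66°) = I₀ cos²(21°) = 0.8716 I₀.
Need I₂/I₀ = 0.0924, so cos²(θ − 87°) = 0.0924 / 0.8716 = 0.106.
θ − 87° = arccos(√0.106) = 71.0°, giving θ ≈ 87 + 71.0 = 158.0°.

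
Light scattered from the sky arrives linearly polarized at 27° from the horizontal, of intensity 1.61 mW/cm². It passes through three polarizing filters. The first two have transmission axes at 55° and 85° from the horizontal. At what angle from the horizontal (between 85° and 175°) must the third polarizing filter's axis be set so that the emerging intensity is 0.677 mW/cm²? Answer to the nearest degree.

θ ≈ 117°

By Malus's law, I₁ = I₀ cos²(55° − 27°) = I₀ cos²(28°) = 0.7796 I₀.
I₂ = I₁ cos²(85° − 55°) = 0.7796 I₀ · cos²(30°) = 0.5847 I₀.
Target fraction: 0.677 / 1.61 mW/cm² = 0.4205 of I₀.
Need I₃/I₀ = 0.4205, so cos²(θ − 85°) = 0.4205 / 0.5847 = 0.7192.
θ − 85° = arccos(√0.7192) = 32.0°, giving θ ≈ 85 + 32.0 = 117.0°.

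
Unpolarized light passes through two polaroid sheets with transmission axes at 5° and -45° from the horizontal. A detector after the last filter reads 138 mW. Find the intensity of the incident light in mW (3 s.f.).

I₀ ≈ 668 mW

Unpolarized light through the first polarizer → I₁ = ½ I₀, now polarized at 5°.
I₂ = I₁ cos²(-45° − 5°) = 0.5 I₀ · cos²(50°) = 0.2066 I₀.
So 138 mW = 0.2066 I₀, giving I₀ = 138/0.2066 = 668 mW.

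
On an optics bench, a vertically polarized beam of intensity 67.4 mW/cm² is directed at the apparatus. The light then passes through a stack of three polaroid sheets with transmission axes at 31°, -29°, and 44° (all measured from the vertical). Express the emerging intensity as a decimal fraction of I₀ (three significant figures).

I/I₀ ≈ 0.0157

I₁ = 67.4 mW/cm² · cos²(31°) = 49.52 mW/cm².
I₂ = I₁ · cos²(60°) = 49.52 · 0.25 = 12.38 mW/cm².
I₃ = I₂ · cos²(73°) = 12.38 · 0.08548 = 1.058 mW/cm².
Transmitted fraction = 0.0157.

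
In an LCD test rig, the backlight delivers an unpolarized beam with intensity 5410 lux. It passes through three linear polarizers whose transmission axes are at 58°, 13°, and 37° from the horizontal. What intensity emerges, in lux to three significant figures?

Unpolarized light through the first polarizer → I₁ = 5410 lux/2 = 2705 lux, polarized at 58°.
I₂ = I₁ · cos²(45°) = 2705 · 0.5 = 1353 lux.
I₃ = I₂ · cos²(24°) = 1353 · 0.8346 = 1129 lux.

I ≈ 1130 lux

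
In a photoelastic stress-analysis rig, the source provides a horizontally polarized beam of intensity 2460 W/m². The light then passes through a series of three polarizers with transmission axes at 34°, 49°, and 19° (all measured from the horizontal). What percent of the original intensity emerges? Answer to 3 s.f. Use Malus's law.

≈ 48.1%

By Malus's law, I₁ = 2460 W/m² · cos²(34°) = 1691 W/m².
I₂ = I₁ · cos²(15°) = 1691 · 0.933 = 1578 W/m².
I₃ = I₂ · cos²(30°) = 1578 · 0.75 = 1183 W/m².
That is 48.09% of the incident intensity.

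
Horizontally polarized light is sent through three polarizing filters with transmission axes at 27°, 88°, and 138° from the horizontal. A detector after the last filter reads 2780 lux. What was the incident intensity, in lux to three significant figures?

I₁ = I₀ cos²(27° − 0°) = I₀ cos²(27°) = 0.7939 I₀.
I₂ = I₁ cos²(88° − 27°) = 0.7939 I₀ · cos²(61°) = 0.1866 I₀.
I₃ = I₂ cos²(138° − 88°) = 0.1866 I₀ · cos²(50°) = 0.0771 I₀.
So 2780 lux = 0.0771 I₀, giving I₀ = 2780/0.0771 = 3.606e+04 lux.

I₀ ≈ 3.61e4 lux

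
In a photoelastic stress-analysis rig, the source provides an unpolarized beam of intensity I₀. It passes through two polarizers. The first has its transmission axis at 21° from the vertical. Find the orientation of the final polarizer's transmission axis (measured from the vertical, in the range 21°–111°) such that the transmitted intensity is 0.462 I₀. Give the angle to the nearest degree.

θ ≈ 37°

Unpolarized light through the first polarizer → I₁ = ½ I₀, now polarized at 21°.
Need I₂/I₀ = 0.462, so cos²(θ − 21°) = 0.462 / 0.5 = 0.924.
θ − 21° = arccos(√0.924) = 16.0°, giving θ ≈ 21 + 16.0 = 37.0°.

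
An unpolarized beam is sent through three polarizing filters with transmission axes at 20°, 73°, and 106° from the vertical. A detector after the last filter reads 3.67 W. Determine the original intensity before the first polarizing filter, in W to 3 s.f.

Unpolarized light through the first polarizer → I₁ = ½ I₀, now polarized at 20°.
I₂ = I₁ cos²(73° − 20°) = 0.5 I₀ · cos²(53°) = 0.1811 I₀.
I₃ = I₂ cos²(106° − 73°) = 0.1811 I₀ · cos²(33°) = 0.1274 I₀.
So 3.67 W = 0.1274 I₀, giving I₀ = 3.67/0.1274 = 28.81 W.

I₀ ≈ 28.8 W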